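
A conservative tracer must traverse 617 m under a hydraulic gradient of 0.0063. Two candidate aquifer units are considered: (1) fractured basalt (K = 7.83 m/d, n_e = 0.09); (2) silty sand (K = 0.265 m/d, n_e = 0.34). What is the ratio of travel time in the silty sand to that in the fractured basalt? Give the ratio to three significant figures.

112

Unit 1 (fractured basalt): v = 7.83×0.0063/0.09 = 0.5481 m/d, t = 617/0.5481 = 1126 d
Unit 2 (silty sand): v = 0.265×0.0063/0.34 = 0.004910 m/d, t = 617/0.004910 = 125700 d
t(silty sand) / t(fractured basalt) = 125700/1126 = 112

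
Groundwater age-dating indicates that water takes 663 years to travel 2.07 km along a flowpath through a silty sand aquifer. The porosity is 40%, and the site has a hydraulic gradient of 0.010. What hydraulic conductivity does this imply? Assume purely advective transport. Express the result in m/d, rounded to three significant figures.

0.342 m/d

t = 663 years = 242000 d
L = 2.07 km = 2070 m
v = L / t = 2070 / 242000 = 0.008554 m/d
K = v · n / i = 0.008554 × 0.40 / 0.010 = 0.342 m/d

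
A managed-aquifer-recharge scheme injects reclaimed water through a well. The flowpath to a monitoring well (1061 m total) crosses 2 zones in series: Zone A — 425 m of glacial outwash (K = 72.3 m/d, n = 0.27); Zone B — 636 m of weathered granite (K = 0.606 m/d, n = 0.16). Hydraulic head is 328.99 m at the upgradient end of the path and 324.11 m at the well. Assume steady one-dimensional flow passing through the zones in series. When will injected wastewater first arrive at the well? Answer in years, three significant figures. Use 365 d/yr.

128 years

Total head drop ΔH = 328.99 − 324.11 = 4.88 m
Steady 1-D flow in series ⇒ the Darcy flux q is identical in every zone and the zone head losses add (resistances L/K in series).
Σ(L/K) = 425/72.3 + 636/0.606 = 5.878 + 1050 = 1055 d
q = ΔH / Σ(L/K) = 4.88 / 1055 = 0.004624 m/d (same in every zone)
Zone A: v = q/n = 0.004624/0.27 = 0.01713 m/d → t_A = 425/0.01713 = 24820 d
Zone B: v = q/n = 0.004624/0.16 = 0.02890 m/d → t_B = 636/0.02890 = 22010 d
Total t = 24820 + 22010 = 46820 d
   = 46820 / 365 = 128 yr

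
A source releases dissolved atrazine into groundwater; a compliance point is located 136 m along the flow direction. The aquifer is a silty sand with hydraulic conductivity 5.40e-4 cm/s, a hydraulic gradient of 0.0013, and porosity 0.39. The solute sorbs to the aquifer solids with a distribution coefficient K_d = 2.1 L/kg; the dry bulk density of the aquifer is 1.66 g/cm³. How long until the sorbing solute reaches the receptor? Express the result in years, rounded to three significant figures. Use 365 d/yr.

K = 5.40e-4 cm/s × 864 = 0.4666 m/d
q = Ki = 0.4666 × 0.0013 = 6.065e-4 m/d
v_s = q/n_e = 6.065e-4/0.39 = 0.001555 m/d
Retardation R = 1 + ρ_b·K_d/n = 1 + 1.66×2.1/0.39 = 9.938
Contaminant velocity v_c = v/R = 0.001555/9.938 = 1.565e-4 m/d
t = L/v_c = 136/1.565e-4 = 869100 d
   = 869100/365 = 2380 yr

2380 years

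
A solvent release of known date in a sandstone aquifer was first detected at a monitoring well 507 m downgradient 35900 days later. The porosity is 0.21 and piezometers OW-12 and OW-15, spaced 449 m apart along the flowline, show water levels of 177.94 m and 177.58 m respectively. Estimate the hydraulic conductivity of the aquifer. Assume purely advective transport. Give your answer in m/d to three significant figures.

3.70 m/d

Hydraulic gradient i = (177.94 − 177.58) / 449 = 0.36 / 449 = 8.018e-4
v = L / t = 507 / 35900 = 0.01412 m/d
K = v · n / i = 0.01412 × 0.21 / 8.018e-4 = 3.70 m/d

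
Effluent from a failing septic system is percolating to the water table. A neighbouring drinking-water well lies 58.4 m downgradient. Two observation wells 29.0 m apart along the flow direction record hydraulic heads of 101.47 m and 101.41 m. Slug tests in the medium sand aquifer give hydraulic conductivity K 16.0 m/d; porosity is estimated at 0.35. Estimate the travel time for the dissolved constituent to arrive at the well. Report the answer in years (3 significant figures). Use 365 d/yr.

1.69 years

Hydraulic gradient i = (101.47 − 101.41) / 29.0 = 0.06 / 29.0 = 0.002069
Darcy flux q = K·i = 16.0 × 0.002069 = 0.03310 m/d
Average linear velocity = 0.03310 / 0.35 = 0.09458 m/d
t = L / v = 58.4 / 0.09458 = 617.5 d
   = 617.5 / 365 = 1.69 yr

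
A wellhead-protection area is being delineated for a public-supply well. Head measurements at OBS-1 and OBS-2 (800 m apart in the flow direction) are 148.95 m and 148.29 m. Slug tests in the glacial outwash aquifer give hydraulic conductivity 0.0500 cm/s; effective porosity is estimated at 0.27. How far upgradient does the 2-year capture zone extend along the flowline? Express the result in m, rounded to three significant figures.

96.4 m

Hydraulic gradient i = (148.95 − 148.29) / 800 = 0.66 / 800 = 8.250e-4
K = 0.0500 cm/s × 864 = 43.20 m/d
Darcy flux q = K·i = 43.20 × 8.250e-4 = 0.03564 m/d
Seepage velocity v = q / n = 0.03564 / 0.27 = 0.1320 m/d
T = 2 yr × 365 = 730 d
L = v × T = 0.1320 × 730 = 96.36 m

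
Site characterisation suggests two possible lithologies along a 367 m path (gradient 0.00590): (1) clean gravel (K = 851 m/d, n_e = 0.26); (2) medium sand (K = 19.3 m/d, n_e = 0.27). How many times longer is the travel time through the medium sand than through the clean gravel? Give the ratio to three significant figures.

45.8

Unit 1 (clean gravel): v = 851×0.0059/0.26 = 19.31 m/d, t = 367/19.31 = 19.00 d
Unit 2 (medium sand): v = 19.3×0.0059/0.27 = 0.4217 m/d, t = 367/0.4217 = 870.2 d
t(medium sand) / t(clean gravel) = 870.2/19.00 = 45.8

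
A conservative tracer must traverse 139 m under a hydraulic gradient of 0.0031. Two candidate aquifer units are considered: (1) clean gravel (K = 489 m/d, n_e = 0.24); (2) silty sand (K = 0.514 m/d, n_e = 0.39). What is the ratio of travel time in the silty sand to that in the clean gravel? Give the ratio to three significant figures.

1550

Unit 1 (clean gravel): v = 489×0.0031/0.24 = 6.316 m/d, t = 139/6.316 = 22.01 d
Unit 2 (silty sand): v = 0.514×0.0031/0.39 = 0.004086 m/d, t = 139/0.004086 = 34020 d
t(silty sand) / t(clean gravel) = 34020/22.01 = 1550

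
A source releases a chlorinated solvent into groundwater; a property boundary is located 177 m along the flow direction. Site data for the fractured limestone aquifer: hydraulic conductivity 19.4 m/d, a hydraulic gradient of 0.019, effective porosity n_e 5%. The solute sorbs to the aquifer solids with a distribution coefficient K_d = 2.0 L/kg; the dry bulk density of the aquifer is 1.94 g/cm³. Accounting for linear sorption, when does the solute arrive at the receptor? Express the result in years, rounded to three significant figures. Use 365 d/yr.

q = Ki = 19.4 × 0.019 = 0.3686 m/d
v_s = q/n_e = 0.3686/0.05 = 7.372 m/d
Retardation R = 1 + ρ_b·K_d/n = 1 + 1.94×2.0/0.05 = 78.60
Contaminant velocity v_c = v/R = 7.372/78.60 = 0.09379 m/d
t = L/v_c = 177/0.09379 = 1887 d
   = 1887/365 = 5.17 yr

5.17 years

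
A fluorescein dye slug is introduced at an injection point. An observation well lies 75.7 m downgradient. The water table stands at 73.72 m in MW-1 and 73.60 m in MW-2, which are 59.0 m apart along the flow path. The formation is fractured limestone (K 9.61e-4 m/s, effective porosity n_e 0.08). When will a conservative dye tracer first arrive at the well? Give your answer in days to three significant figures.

Hydraulic gradient i = (73.72 − 73.60) / 59.0 = 0.12 / 59.0 = 0.002034
K = 9.61e-4 m/s × 86400 s/d = 83.03 m/d
Specific discharge q = 83.03 × 0.002034 = 0.1689 m/d
v = Ki/n = 83.03·0.002034/0.08 = 2.111 m/d
t = L / v = 75.7 / 2.111 = 35.86 d

35.9 days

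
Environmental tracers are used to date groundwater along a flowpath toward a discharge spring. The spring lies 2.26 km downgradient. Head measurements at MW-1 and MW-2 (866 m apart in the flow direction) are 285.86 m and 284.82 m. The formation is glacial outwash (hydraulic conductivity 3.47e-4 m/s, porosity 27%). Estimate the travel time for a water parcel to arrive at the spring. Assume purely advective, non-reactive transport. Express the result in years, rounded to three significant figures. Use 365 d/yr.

Hydraulic gradient i = (285.86 − 284.82) / 866 = 1.04 / 866 = 0.001201
K = 3.47e-4 m/s × 86400 s/d = 29.98 m/d
Darcy flux q = K·i = 29.98 × 0.001201 = 0.03600 m/d
Seepage velocity v = q / n = 0.03600 / 0.27 = 0.1334 m/d
L = 2.26 km = 2260 m
t = L / v = 2260 / 0.1334 = 16950 d
   = 16950 / 365 = 46.4 yr

46.4 years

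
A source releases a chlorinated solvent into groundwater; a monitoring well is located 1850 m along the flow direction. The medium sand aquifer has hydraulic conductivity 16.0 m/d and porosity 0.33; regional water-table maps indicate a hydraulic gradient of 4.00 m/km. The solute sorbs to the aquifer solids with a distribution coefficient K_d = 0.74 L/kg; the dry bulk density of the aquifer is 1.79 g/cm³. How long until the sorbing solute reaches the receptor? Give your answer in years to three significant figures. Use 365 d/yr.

Specific discharge q = 16.0 × 0.0040 = 0.06400 m/d
Seepage velocity v = q / n = 0.06400 / 0.33 = 0.1939 m/d
Retardation R = 1 + ρ_b·K_d/n = 1 + 1.79×0.74/0.33 = 5.014
Contaminant velocity v_c = v/R = 0.1939/5.014 = 0.03868 m/d
t = L/v_c = 1850/0.03868 = 47830 d
   = 47830/365 = 131 yr

131 years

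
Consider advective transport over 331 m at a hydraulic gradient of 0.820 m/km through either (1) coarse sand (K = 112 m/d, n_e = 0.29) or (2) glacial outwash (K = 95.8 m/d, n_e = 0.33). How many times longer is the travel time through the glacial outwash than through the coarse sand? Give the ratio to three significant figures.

1.33

Unit 1 (coarse sand): v = 112×8.2e-4/0.29 = 0.3167 m/d, t = 331/0.3167 = 1045 d
Unit 2 (glacial outwash): v = 95.8×8.2e-4/0.33 = 0.2380 m/d, t = 331/0.2380 = 1390 d
t(glacial outwash) / t(coarse sand) = 1390/1045 = 1.33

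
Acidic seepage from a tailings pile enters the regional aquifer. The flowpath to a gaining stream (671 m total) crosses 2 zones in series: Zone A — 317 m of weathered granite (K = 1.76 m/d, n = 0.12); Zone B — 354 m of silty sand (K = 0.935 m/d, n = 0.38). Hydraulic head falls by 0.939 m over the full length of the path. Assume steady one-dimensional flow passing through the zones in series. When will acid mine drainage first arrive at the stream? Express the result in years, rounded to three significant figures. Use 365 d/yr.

Steady 1-D flow in series ⇒ the Darcy flux q is identical in every zone and the zone head losses add (resistances L/K in series).
Σ(L/K) = 317/1.76 + 354/0.935 = 180.1 + 378.6 = 558.7 d
q = ΔH / Σ(L/K) = 0.939 / 558.7 = 0.001681 m/d (same in every zone)
Zone A: v = q/n = 0.001681/0.12 = 0.01401 m/d → t_A = 317/0.01401 = 22630 d
Zone B: v = q/n = 0.001681/0.38 = 0.004423 m/d → t_B = 354/0.004423 = 80040 d
Total t = 22630 + 80040 = 102700 d
   = 102700 / 365 = 281 yr

281 years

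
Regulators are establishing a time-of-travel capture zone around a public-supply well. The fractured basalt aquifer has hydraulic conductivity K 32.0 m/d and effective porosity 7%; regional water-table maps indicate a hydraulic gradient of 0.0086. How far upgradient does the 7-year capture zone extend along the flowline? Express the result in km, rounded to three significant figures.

q = Ki = 32.0 × 0.0086 = 0.2752 m/d
Average linear velocity = 0.2752 / 0.07 = 3.931 m/d
T = 7 yr × 365 = 2555 d
L = v × T = 3.931 × 2555 = 10040 m
   = 10.0 km

10.0 km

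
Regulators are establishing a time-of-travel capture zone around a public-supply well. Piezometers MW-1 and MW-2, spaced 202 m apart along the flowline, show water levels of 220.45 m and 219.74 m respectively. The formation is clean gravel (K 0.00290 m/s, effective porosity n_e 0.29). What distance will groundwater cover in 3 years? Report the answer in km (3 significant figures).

3.33 km

Hydraulic gradient i = (220.45 − 219.74) / 202 = 0.71 / 202 = 0.003515
K = 0.00290 m/s × 86400 s/d = 250.6 m/d
Specific discharge q = 250.6 × 0.003515 = 0.8807 m/d
Seepage velocity v = q / n = 0.8807 / 0.29 = 3.037 m/d
T = 3 yr × 365 = 1095 d
L = v × T = 3.037 × 1095 = 3325 m
   = 3.33 km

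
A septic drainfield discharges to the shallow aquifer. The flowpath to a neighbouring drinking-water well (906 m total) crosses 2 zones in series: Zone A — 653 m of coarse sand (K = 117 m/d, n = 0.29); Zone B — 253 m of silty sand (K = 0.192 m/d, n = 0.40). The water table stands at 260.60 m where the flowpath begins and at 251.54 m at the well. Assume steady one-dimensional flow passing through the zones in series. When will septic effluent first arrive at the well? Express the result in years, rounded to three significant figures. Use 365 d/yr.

116 years

Total head drop ΔH = 260.60 − 251.54 = 9.06 m
Steady 1-D flow in series ⇒ the Darcy flux q is identical in every zone and the zone head losses add (resistances L/K in series).
Σ(L/K) = 653/117 + 253/0.192 = 5.581 + 1318 = 1323 d
q = ΔH / Σ(L/K) = 9.06 / 1323 = 0.006847 m/d (same in every zone)
Zone A: v = q/n = 0.006847/0.29 = 0.02361 m/d → t_A = 653/0.02361 = 27660 d
Zone B: v = q/n = 0.006847/0.40 = 0.01712 m/d → t_B = 253/0.01712 = 14780 d
Total t = 27660 + 14780 = 42440 d
   = 42440 / 365 = 116 yr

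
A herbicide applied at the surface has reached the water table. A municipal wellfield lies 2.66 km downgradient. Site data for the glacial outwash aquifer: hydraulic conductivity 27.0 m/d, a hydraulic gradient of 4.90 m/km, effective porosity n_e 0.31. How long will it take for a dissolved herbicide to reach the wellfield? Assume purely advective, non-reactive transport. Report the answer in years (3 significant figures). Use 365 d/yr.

Specific discharge q = 27.0 × 0.0049 = 0.1323 m/d
Seepage velocity v = q / n = 0.1323 / 0.31 = 0.4268 m/d
L = 2.66 km = 2660 m
t = L / v = 2660 / 0.4268 = 6233 d
   = 6233 / 365 = 17.1 yr

17.1 years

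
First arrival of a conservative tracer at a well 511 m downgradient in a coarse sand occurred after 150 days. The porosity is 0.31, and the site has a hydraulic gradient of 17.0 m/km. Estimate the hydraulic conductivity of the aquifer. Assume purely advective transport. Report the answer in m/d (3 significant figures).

62.1 m/d

v = L / t = 511 / 150 = 3.407 m/d
K = v · n / i = 3.407 × 0.31 / 0.017 = 62.1 m/d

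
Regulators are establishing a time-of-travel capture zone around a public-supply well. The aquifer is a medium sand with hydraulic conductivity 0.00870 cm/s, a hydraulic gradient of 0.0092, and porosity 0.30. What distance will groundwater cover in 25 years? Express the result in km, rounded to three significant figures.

2.10 km

K = 0.00870 cm/s × 864 = 7.517 m/d
q = Ki = 7.517 × 0.0092 = 0.06915 m/d
Average linear velocity = 0.06915 / 0.30 = 0.2305 m/d
T = 25 yr × 365 = 9125 d
L = v × T = 0.2305 × 9125 = 2103 m
   = 2.10 km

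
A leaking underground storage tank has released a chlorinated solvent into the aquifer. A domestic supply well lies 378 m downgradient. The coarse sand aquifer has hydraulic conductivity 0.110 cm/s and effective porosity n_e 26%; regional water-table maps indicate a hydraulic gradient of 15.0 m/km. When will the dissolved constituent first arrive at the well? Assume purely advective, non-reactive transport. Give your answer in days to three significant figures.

68.9 days

K = 0.110 cm/s × 864 = 95.04 m/d
Specific discharge q = 95.04 × 0.015 = 1.426 m/d
Average linear velocity = 1.426 / 0.26 = 5.483 m/d
t = L / v = 378 / 5.483 = 68.94 d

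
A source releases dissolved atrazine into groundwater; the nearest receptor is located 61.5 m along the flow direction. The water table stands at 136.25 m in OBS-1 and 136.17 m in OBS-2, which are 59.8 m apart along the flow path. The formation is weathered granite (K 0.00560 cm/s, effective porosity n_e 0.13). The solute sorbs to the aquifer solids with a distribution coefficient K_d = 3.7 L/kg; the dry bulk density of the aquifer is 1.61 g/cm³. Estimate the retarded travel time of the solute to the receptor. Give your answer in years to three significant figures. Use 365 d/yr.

Hydraulic gradient i = (136.25 − 136.17) / 59.8 = 0.08 / 59.8 = 0.001338
K = 0.00560 cm/s × 864 = 4.838 m/d
q = Ki = 4.838 × 0.001338 = 0.006473 m/d
Average linear velocity = 0.006473 / 0.13 = 0.04979 m/d
Retardation R = 1 + ρ_b·K_d/n = 1 + 1.61×3.7/0.13 = 46.82
Contaminant velocity v_c = v/R = 0.04979/46.82 = 0.001063 m/d
t = L/v_c = 61.5/0.001063 = 57830 d
   = 57830/365 = 158 yr

158 years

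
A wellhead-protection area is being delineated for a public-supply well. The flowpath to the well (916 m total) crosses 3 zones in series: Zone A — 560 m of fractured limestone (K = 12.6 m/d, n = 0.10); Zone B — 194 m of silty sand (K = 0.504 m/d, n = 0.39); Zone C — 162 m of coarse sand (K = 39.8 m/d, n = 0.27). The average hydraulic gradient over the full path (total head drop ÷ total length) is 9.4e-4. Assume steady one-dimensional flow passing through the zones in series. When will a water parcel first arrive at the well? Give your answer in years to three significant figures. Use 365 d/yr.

242 years

Steady 1-D flow in series ⇒ the Darcy flux q is identical in every zone and the zone head losses add (resistances L/K in series).
Σ(L/K) = 560/12.6 + 194/0.504 + 162/39.8 = 44.44 + 384.9 + 4.070 = 433.4 d
K_eq = L_total / Σ(L/K) = 916 / 433.4 = 2.113 m/d
q = K_eq · i = 2.113 × 9.4e-4 = 0.001987 m/d (same in every zone)
Zone A: v = q/n = 0.001987/0.10 = 0.01987 m/d → t_A = 560/0.01987 = 28190 d
Zone B: v = q/n = 0.001987/0.39 = 0.005094 m/d → t_B = 194/0.005094 = 38090 d
Zone C: v = q/n = 0.001987/0.27 = 0.007358 m/d → t_C = 162/0.007358 = 22020 d
Total t = 28190 + 38090 + 22020 = 88290 d
   = 88290 / 365 = 242 yr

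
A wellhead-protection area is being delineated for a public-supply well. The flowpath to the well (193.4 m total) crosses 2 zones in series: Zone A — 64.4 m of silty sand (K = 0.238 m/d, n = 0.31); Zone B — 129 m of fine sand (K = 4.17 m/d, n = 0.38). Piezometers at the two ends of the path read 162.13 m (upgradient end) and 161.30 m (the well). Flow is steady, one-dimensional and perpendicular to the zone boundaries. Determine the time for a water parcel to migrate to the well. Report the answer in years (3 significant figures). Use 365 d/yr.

68.7 years

Total head drop ΔH = 162.13 − 161.30 = 0.83 m
Steady 1-D flow in series ⇒ the Darcy flux q is identical in every zone and the zone head losses add (resistances L/K in series).
Σ(L/K) = 64.4/0.238 + 129/4.17 = 270.6 + 30.94 = 301.5 d
q = ΔH / Σ(L/K) = 0.83 / 301.5 = 0.002753 m/d (same in every zone)
Zone A: v = q/n = 0.002753/0.31 = 0.008880 m/d → t_A = 64.4/0.008880 = 7253 d
Zone B: v = q/n = 0.002753/0.38 = 0.007244 m/d → t_B = 129/0.007244 = 17810 d
Total t = 7253 + 17810 = 25060 d
   = 25060 / 365 = 68.7 yr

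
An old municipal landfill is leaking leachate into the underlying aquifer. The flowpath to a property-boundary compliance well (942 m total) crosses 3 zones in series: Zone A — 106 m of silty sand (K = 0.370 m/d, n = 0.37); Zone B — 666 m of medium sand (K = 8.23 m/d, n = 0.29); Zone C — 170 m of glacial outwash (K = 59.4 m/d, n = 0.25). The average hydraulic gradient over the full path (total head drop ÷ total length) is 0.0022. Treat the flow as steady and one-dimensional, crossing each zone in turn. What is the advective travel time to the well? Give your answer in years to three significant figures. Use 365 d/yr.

135 years

Steady 1-D flow in series ⇒ the Darcy flux q is identical in every zone and the zone head losses add (resistances L/K in series).
Σ(L/K) = 106/0.370 + 666/8.23 + 170/59.4 = 286.5 + 80.92 + 2.862 = 370.3 d
K_eq = L_total / Σ(L/K) = 942 / 370.3 = 2.544 m/d
q = K_eq · i = 2.544 × 0.0022 = 0.005597 m/d (same in every zone)
Zone A: v = q/n = 0.005597/0.37 = 0.01513 m/d → t_A = 106/0.01513 = 7007 d
Zone B: v = q/n = 0.005597/0.29 = 0.01930 m/d → t_B = 666/0.01930 = 34510 d
Zone C: v = q/n = 0.005597/0.25 = 0.02239 m/d → t_C = 170/0.02239 = 7593 d
Total t = 7007 + 34510 + 7593 = 49110 d
   = 49110 / 365 = 135 yr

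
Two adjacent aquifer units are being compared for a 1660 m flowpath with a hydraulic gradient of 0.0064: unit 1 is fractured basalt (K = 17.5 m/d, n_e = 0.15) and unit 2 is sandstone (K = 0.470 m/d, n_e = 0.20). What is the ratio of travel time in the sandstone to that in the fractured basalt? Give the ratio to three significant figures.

49.6

Unit 1 (fractured basalt): v = 17.5×0.0064/0.15 = 0.7467 m/d, t = 1660/0.7467 = 2223 d
Unit 2 (sandstone): v = 0.470×0.0064/0.20 = 0.01504 m/d, t = 1660/0.01504 = 110400 d
t(sandstone) / t(fractured basalt) = 110400/2223 = 49.6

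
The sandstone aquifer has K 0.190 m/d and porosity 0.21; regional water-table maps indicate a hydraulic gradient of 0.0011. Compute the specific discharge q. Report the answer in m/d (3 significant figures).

Specific discharge q = 0.190 × 0.0011 = 2.090e-4 m/d

2.09e-4 m/d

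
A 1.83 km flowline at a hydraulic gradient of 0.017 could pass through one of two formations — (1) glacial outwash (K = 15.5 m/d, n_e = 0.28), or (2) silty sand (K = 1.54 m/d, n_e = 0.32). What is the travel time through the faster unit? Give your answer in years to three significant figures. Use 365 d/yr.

5.33 years

Unit 1 (glacial outwash): v = 15.5×0.017/0.28 = 0.9411 m/d, t = 1830/0.9411 = 1945 d
Unit 2 (silty sand): v = 1.54×0.017/0.32 = 0.08181 m/d, t = 1830/0.08181 = 22370 d
Faster: 1945 d / 365 = 5.33 yr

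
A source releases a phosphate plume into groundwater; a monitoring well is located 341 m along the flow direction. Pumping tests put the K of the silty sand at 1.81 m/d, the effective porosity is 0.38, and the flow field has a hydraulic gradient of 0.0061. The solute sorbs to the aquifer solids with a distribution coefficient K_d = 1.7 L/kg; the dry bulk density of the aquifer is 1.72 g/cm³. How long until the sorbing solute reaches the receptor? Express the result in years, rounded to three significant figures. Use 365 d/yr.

Specific discharge q = 1.81 × 0.0061 = 0.01104 m/d
Seepage velocity v = q / n = 0.01104 / 0.38 = 0.02906 m/d
Retardation R = 1 + ρ_b·K_d/n = 1 + 1.72×1.7/0.38 = 8.695
Contaminant velocity v_c = v/R = 0.02906/8.695 = 0.003342 m/d
t = L/v_c = 341/0.003342 = 102000 d
   = 102000/365 = 280 yr

280 years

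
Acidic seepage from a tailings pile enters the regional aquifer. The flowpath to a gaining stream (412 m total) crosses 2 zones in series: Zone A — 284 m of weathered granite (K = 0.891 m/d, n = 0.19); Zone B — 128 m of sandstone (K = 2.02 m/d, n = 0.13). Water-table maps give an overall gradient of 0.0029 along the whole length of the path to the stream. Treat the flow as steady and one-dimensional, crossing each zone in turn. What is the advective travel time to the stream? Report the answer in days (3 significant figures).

For zones in series the flux q is common to all zones; the equivalent conductivity is the harmonic (thickness-weighted) mean, K_eq = L_total / Σ(L_j/K_j).
Σ(L/K) = 284/0.891 + 128/2.02 = 318.7 + 63.37 = 382.1 d
K_eq = L_total / Σ(L/K) = 412 / 382.1 = 1.078 m/d
q = K_eq · i = 1.078 × 0.0029 = 0.003127 m/d (same in every zone)
Zone A: v = q/n = 0.003127/0.19 = 0.01646 m/d → t_A = 284/0.01646 = 17260 d
Zone B: v = q/n = 0.003127/0.13 = 0.02405 m/d → t_B = 128/0.02405 = 5322 d
Total t = 17260 + 5322 = 22580 d

22600 days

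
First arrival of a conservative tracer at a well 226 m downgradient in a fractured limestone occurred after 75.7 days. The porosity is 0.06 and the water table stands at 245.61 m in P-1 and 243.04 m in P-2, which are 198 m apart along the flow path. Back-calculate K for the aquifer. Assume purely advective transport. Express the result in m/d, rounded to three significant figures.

Hydraulic gradient i = (245.61 − 243.04) / 198 = 2.57 / 198 = 0.01298
v = L / t = 226 / 75.7 = 2.985 m/d
K = v · n / i = 2.985 × 0.06 / 0.01298 = 13.8 m/d

13.8 m/d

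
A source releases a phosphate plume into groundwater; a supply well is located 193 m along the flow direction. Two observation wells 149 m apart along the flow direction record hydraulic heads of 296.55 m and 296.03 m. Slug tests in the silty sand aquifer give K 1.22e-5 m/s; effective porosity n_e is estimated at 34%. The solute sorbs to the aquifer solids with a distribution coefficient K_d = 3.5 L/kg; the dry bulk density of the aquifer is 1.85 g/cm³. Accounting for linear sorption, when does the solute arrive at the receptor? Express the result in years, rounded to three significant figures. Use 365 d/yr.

Hydraulic gradient i = (296.55 − 296.03) / 149 = 0.52 / 149 = 0.003490
K = 1.22e-5 m/s × 86400 s/d = 1.054 m/d
Darcy flux q = K·i = 1.054 × 0.003490 = 0.003679 m/d
Average linear velocity = 0.003679 / 0.34 = 0.01082 m/d
Retardation R = 1 + ρ_b·K_d/n = 1 + 1.85×3.5/0.34 = 20.04
Contaminant velocity v_c = v/R = 0.01082/20.04 = 5.398e-4 m/d
t = L/v_c = 193/5.398e-4 = 357500 d
   = 357500/365 = 980 yr

980 years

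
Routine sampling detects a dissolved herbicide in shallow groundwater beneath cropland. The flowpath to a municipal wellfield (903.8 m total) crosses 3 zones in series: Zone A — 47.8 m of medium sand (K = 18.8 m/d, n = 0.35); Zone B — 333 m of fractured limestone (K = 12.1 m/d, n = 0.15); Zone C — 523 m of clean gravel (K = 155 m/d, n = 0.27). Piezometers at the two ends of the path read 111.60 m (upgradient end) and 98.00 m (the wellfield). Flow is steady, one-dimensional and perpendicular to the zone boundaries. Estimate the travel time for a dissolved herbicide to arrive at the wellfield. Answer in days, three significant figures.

Total head drop ΔH = 111.60 − 98.00 = 13.60 m
Continuity: the same q passes through each zone, so ΔH = q·Σ(L_j/K_j) — the zones act as resistances in series.
Σ(L/K) = 47.8/18.8 + 333/12.1 + 523/155 = 2.543 + 27.52 + 3.374 = 33.44 d
q = ΔH / Σ(L/K) = 13.60 / 33.44 = 0.4067 m/d (same in every zone)
Zone A: v = q/n = 0.4067/0.35 = 1.162 m/d → t_A = 47.8/1.162 = 41.13 d
Zone B: v = q/n = 0.4067/0.15 = 2.712 m/d → t_B = 333/2.712 = 122.8 d
Zone C: v = q/n = 0.4067/0.27 = 1.506 m/d → t_C = 523/1.506 = 347.2 d
Total t = 41.13 + 122.8 + 347.2 = 511.1 d

511 days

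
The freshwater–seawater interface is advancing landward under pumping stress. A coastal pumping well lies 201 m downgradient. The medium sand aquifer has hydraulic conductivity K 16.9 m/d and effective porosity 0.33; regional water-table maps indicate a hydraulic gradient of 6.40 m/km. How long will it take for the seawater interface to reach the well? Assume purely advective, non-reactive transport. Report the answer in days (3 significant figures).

613 days

Darcy flux q = K·i = 16.9 × 0.0064 = 0.1082 m/d
v = Ki/n = 16.9·0.0064/0.33 = 0.3278 m/d
t = L / v = 201 / 0.3278 = 613.3 d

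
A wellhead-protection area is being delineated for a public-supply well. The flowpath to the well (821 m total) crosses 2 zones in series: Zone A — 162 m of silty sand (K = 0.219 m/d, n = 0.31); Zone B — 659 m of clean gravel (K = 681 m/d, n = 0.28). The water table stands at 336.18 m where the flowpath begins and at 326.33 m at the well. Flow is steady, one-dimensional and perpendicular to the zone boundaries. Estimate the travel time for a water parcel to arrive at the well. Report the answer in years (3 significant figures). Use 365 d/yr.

Total head drop ΔH = 336.18 − 326.33 = 9.85 m
Steady 1-D flow in series ⇒ the Darcy flux q is identical in every zone and the zone head losses add (resistances L/K in series).
Σ(L/K) = 162/0.219 + 659/681 = 739.7 + 0.9677 = 740.7 d
q = ΔH / Σ(L/K) = 9.85 / 740.7 = 0.01330 m/d (same in every zone)
Zone A: v = q/n = 0.01330/0.31 = 0.04290 m/d → t_A = 162/0.04290 = 3776 d
Zone B: v = q/n = 0.01330/0.28 = 0.04749 m/d → t_B = 659/0.04749 = 13880 d
Total t = 3776 + 13880 = 17650 d
   = 17650 / 365 = 48.4 yr

48.4 years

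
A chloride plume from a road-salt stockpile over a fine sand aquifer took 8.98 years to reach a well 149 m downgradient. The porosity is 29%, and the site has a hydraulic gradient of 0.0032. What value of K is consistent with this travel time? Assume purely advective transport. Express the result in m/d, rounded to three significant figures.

4.12 m/d

t = 8.98 years = 3278 d
v = L / t = 149 / 3278 = 0.04546 m/d
K = v · n / i = 0.04546 × 0.29 / 0.0032 = 4.12 m/d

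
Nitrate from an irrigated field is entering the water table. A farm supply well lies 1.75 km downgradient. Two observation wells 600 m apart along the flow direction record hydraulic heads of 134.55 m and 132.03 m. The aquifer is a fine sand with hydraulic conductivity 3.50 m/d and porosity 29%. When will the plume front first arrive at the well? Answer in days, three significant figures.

34500 days

Hydraulic gradient i = (134.55 − 132.03) / 600 = 2.52 / 600 = 0.004200
q = Ki = 3.50 × 0.004200 = 0.01470 m/d
Average linear velocity = 0.01470 / 0.29 = 0.05069 m/d
L = 1.75 km = 1750 m
t = L / v = 1750 / 0.05069 = 34520 d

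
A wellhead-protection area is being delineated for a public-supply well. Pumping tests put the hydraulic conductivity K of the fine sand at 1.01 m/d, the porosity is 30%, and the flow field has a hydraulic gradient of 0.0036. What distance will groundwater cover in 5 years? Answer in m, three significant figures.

22.1 m

q = Ki = 1.01 × 0.0036 = 0.003636 m/d
v_s = q/n_e = 0.003636/0.30 = 0.01212 m/d
T = 5 yr × 365 = 1825 d
L = v × T = 0.01212 × 1825 = 22.12 m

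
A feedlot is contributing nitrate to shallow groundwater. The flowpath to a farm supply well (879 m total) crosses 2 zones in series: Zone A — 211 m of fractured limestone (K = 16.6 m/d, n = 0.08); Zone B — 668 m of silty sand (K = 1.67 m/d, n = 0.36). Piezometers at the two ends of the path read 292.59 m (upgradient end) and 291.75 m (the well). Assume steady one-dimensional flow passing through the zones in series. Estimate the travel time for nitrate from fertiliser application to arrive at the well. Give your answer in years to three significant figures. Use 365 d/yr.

Total head drop ΔH = 292.59 − 291.75 = 0.84 m
Continuity: the same q passes through each zone, so ΔH = q·Σ(L_j/K_j) — the zones act as resistances in series.
Σ(L/K) = 211/16.6 + 668/1.67 = 12.71 + 400.0 = 412.7 d
q = ΔH / Σ(L/K) = 0.84 / 412.7 = 0.002035 m/d (same in every zone)
Zone A: v = q/n = 0.002035/0.08 = 0.02544 m/d → t_A = 211/0.02544 = 8294 d
Zone B: v = q/n = 0.002035/0.36 = 0.005654 m/d → t_B = 668/0.005654 = 118200 d
Total t = 8294 + 118200 = 126400 d
   = 126400 / 365 = 346 yr

346 years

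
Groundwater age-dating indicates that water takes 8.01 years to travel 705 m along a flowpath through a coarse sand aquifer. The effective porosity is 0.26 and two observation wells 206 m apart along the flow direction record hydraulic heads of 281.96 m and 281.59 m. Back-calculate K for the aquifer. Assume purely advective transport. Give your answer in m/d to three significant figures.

34.9 m/d

Hydraulic gradient i = (281.96 − 281.59) / 206 = 0.37 / 206 = 0.001796
t = 8.01 years = 2924 d
v = L / t = 705 / 2924 = 0.2411 m/d
K = v · n / i = 0.2411 × 0.26 / 0.001796 = 34.9 m/d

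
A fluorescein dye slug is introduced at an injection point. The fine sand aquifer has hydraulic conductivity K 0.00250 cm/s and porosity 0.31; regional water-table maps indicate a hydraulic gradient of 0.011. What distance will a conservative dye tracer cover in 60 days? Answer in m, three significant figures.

4.60 m

K = 0.00250 cm/s × 864 = 2.160 m/d
Darcy flux q = K·i = 2.160 × 0.011 = 0.02376 m/d
v_s = q/n_e = 0.02376/0.31 = 0.07665 m/d
L = v × T = 0.07665 × 60 = 4.599 m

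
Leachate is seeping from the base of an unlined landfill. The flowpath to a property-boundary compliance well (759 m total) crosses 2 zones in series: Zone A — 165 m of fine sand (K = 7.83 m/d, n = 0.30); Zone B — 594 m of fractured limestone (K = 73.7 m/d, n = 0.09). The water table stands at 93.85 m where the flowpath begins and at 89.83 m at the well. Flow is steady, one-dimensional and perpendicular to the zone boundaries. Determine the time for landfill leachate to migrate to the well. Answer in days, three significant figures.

746 days

Total head drop ΔH = 93.85 − 89.83 = 4.02 m
Steady 1-D flow in series ⇒ the Darcy flux q is identical in every zone and the zone head losses add (resistances L/K in series).
Σ(L/K) = 165/7.83 + 594/73.7 = 21.07 + 8.060 = 29.13 d
q = ΔH / Σ(L/K) = 4.02 / 29.13 = 0.1380 m/d (same in every zone)
Zone A: v = q/n = 0.1380/0.30 = 0.4600 m/d → t_A = 165/0.4600 = 358.7 d
Zone B: v = q/n = 0.1380/0.09 = 1.533 m/d → t_B = 594/1.533 = 387.4 d
Total t = 358.7 + 387.4 = 746.1 d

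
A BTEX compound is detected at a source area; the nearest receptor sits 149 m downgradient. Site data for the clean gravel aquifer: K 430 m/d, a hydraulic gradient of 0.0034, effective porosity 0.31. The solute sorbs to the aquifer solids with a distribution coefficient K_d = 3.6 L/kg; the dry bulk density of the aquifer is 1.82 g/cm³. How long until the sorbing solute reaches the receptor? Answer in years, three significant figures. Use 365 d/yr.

1.92 years

Darcy flux q = K·i = 430 × 0.0034 = 1.462 m/d
v_s = q/n_e = 1.462/0.31 = 4.716 m/d
Retardation R = 1 + ρ_b·K_d/n = 1 + 1.82×3.6/0.31 = 22.14
Contaminant velocity v_c = v/R = 4.716/22.14 = 0.2131 m/d
t = L/v_c = 149/0.2131 = 699.3 d
   = 699.3/365 = 1.92 yr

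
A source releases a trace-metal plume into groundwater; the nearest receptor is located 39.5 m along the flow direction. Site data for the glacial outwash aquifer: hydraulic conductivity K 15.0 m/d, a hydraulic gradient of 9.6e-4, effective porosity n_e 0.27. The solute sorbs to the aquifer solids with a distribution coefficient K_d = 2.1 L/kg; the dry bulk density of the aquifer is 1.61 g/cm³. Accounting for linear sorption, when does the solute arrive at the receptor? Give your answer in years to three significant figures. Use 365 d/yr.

27.4 years

Darcy flux q = K·i = 15.0 × 9.6e-4 = 0.01440 m/d
Seepage velocity v = q / n = 0.01440 / 0.27 = 0.05333 m/d
Retardation R = 1 + ρ_b·K_d/n = 1 + 1.61×2.1/0.27 = 13.52
Contaminant velocity v_c = v/R = 0.05333/13.52 = 0.003944 m/d
t = L/v_c = 39.5/0.003944 = 10010 d
   = 10010/365 = 27.4 yr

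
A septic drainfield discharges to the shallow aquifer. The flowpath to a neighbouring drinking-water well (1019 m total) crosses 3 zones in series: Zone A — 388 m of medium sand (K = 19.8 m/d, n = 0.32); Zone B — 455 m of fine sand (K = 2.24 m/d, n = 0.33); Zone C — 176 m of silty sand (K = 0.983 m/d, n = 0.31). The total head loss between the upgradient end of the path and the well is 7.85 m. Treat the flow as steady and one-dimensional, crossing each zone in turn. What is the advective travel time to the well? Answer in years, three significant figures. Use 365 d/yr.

Continuity: the same q passes through each zone, so ΔH = q·Σ(L_j/K_j) — the zones act as resistances in series.
Σ(L/K) = 388/19.8 + 455/2.24 + 176/0.983 = 19.60 + 203.1 + 179.0 = 401.8 d
q = ΔH / Σ(L/K) = 7.85 / 401.8 = 0.01954 m/d (same in every zone)
Zone A: v = q/n = 0.01954/0.32 = 0.06106 m/d → t_A = 388/0.06106 = 6355 d
Zone B: v = q/n = 0.01954/0.33 = 0.05921 m/d → t_B = 455/0.05921 = 7685 d
Zone C: v = q/n = 0.01954/0.31 = 0.06303 m/d → t_C = 176/0.06303 = 2792 d
Total t = 6355 + 7685 + 2792 = 16830 d
   = 16830 / 365 = 46.1 yr

46.1 years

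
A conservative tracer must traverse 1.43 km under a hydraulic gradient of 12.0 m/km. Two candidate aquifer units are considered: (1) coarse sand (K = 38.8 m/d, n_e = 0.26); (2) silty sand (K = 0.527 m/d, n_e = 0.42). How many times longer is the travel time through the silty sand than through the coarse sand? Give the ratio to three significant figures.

119

Unit 1 (coarse sand): v = 38.8×0.012/0.26 = 1.791 m/d, t = 1430/1.791 = 798.5 d
Unit 2 (silty sand): v = 0.527×0.012/0.42 = 0.01506 m/d, t = 1430/0.01506 = 94970 d
t(silty sand) / t(coarse sand) = 94970/798.5 = 119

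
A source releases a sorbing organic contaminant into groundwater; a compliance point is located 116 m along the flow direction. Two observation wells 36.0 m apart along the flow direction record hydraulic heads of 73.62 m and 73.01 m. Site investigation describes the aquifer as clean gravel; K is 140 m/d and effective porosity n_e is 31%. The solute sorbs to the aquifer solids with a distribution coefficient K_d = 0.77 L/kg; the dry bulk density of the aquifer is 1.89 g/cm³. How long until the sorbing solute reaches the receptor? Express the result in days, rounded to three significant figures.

86.3 days

Hydraulic gradient i = (73.62 − 73.01) / 36.0 = 0.61 / 36.0 = 0.01694
Darcy flux q = K·i = 140 × 0.01694 = 2.372 m/d
Average linear velocity = 2.372 / 0.31 = 7.652 m/d
Retardation R = 1 + ρ_b·K_d/n = 1 + 1.89×0.77/0.31 = 5.695
Contaminant velocity v_c = v/R = 7.652/5.695 = 1.344 m/d
t = L/v_c = 116/1.344 = 86.32 d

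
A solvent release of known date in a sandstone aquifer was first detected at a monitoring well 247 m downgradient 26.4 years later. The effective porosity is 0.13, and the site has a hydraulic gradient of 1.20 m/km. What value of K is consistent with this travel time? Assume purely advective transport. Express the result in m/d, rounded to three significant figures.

2.78 m/d

t = 26.4 years = 9636 d
v = L / t = 247 / 9636 = 0.02563 m/d
K = v · n / i = 0.02563 × 0.13 / 0.0012 = 2.78 m/d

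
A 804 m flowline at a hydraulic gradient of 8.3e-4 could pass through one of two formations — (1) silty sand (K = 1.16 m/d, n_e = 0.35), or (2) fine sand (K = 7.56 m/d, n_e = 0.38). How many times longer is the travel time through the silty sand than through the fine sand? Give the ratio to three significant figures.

Unit 1 (silty sand): v = 1.16×8.3e-4/0.35 = 0.002751 m/d, t = 804/0.002751 = 292300 d
Unit 2 (fine sand): v = 7.56×8.3e-4/0.38 = 0.01651 m/d, t = 804/0.01651 = 48690 d
t(silty sand) / t(fine sand) = 292300/48690 = 6.00

6.00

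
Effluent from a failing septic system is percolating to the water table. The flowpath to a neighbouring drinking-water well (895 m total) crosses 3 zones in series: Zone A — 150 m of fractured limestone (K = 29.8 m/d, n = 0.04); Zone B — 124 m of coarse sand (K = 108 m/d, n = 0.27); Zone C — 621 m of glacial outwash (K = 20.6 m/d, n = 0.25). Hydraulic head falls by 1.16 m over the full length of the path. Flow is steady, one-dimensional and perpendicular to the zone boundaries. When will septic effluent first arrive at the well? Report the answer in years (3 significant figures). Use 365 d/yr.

Steady 1-D flow in series ⇒ the Darcy flux q is identical in every zone and the zone head losses add (resistances L/K in series).
Σ(L/K) = 150/29.8 + 124/108 + 621/20.6 = 5.034 + 1.148 + 30.15 = 36.33 d
q = ΔH / Σ(L/K) = 1.16 / 36.33 = 0.03193 m/d (same in every zone)
Zone A: v = q/n = 0.03193/0.04 = 0.7983 m/d → t_A = 150/0.7983 = 187.9 d
Zone B: v = q/n = 0.03193/0.27 = 0.1183 m/d → t_B = 124/0.1183 = 1048 d
Zone C: v = q/n = 0.03193/0.25 = 0.1277 m/d → t_C = 621/0.1277 = 4862 d
Total t = 187.9 + 1048 + 4862 = 6098 d
   = 6098 / 365 = 16.7 yr

16.7 years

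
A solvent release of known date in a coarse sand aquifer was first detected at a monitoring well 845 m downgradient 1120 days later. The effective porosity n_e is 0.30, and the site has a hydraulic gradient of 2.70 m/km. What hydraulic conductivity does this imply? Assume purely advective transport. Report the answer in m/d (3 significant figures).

v = L / t = 845 / 1120 = 0.7545 m/d
K = v · n / i = 0.7545 × 0.30 / 0.0027 = 83.8 m/d

83.8 m/d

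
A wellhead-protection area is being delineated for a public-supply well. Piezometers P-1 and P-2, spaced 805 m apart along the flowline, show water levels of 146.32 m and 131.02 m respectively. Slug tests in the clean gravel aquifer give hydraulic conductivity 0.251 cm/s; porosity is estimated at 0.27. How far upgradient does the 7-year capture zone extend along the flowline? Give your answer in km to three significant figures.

Hydraulic gradient i = (146.32 − 131.02) / 805 = 15.30 / 805 = 0.01901
K = 0.251 cm/s × 864 = 216.9 m/d
Specific discharge q = 216.9 × 0.01901 = 4.122 m/d
v = Ki/n = 216.9·0.01901/0.27 = 15.27 m/d
T = 7 yr × 365 = 2555 d
L = v × T = 15.27 × 2555 = 39000 m
   = 39.0 km

39.0 km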